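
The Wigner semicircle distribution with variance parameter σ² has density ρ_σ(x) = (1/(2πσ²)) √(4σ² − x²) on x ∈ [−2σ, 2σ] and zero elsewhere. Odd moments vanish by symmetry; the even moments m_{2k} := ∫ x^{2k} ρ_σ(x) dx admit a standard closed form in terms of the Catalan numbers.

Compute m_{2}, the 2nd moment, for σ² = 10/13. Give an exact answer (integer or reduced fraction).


By the scaled semicircle moment identity, m_{2k} = σ^{2k} · C_k with k = 1.
C_1 = (1/(k+1)) · C(2k, k) = (1/2) · C(2, 1) = (1/2) · 2 = 1.
σ^{2k} = (σ²)^k = (10/13)^1 = 10/13.

Therefore m_{2} = σ^{2} · C_1 = (10/13) · 1 = 10/13.


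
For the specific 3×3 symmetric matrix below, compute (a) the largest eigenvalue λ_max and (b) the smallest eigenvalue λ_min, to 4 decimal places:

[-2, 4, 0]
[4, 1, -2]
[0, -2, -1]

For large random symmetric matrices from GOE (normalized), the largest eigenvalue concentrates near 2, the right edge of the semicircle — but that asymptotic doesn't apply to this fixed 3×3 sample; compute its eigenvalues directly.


Since M is real symmetric, all three eigenvalues are real; they are the roots of det(λI − M) = λ³ − (tr M) λ² + s λ − det M, where s is the sum of the principal 2×2 minors.
tr M = -2 + 1 + (-1) = -2.
s = ((-2)·1 − 4²) + ((-2)·(-1) − 0²) + (1·(-1) − (-2)²) = -18 + 2 + (-5) = -21.
det M (expand along row 1) = (-2)·(-5) − 4·(-4) + 0·(-8) = 26.
Characteristic polynomial: λ³ + 2λ² − 21λ − 26 = 0.
Substitute λ = y + (tr M)/3 = y − 0.666667 to remove the quadratic term: y³ + p·y + q = 0 with p = s − (tr M)²/3 = -22.333333 and q = −2(tr M)³/27 + (tr M)·s/3 − det M = -11.407407.
Three real roots ⇒ use the trigonometric (Viète) form: r = 2√(−p/3) = 5.456902, φ = arccos(3q/(p·r)) = arccos(0.280807) = 1.286161 rad.
y_k = r·cos(φ/3 − 2πk/3) for k = 0, 1, 2 gives y = 4.963044, -0.516966, -4.446078.
λ_k = y_k − 0.666667 gives λ = 4.2964, -1.1836, -5.1127 (check: the sum is -2.0000 = tr M).

Hence λ_max = 4.2964 and λ_min = -5.1127.


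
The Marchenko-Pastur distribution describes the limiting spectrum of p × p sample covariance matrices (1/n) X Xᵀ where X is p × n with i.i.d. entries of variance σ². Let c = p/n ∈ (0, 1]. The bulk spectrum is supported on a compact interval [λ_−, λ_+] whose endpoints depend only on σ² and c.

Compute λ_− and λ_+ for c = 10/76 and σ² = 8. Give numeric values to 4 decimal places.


c = 10/76 = 0.131579; √c = 0.362738.
λ_− = σ² (1 − √c)² = 8 · (1 − 0.362738)² = 8 · (0.637262)² = 3.248822.
λ_+ = σ² (1 + √c)² = 8 · (1 + 0.362738)² = 8 · (1.362738)² = 14.856442.

Rounded to 4 decimal places: λ_− ≈ 3.2488, λ_+ ≈ 14.8564.


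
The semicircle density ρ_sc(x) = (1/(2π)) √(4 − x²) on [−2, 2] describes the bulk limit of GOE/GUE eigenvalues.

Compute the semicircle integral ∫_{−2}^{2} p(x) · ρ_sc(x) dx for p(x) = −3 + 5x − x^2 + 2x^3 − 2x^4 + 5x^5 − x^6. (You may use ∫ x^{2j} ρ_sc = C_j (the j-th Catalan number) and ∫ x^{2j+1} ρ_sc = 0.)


Write p(x) = Σ a_i x^i, split into monomials and integrate each against ρ_sc separately.
Using ∫ x^{2j} ρ_sc = C_j = (1/(j+1)) C(2j, j) (Catalan numbers) and ∫ x^{2j+1} ρ_sc = 0 (odd monomials vanish by symmetry):
  i = 0 (even): a_0 · C_{0} = -3 · 1 = -3
  i = 1 (odd): ∫ x^1 ρ_sc = 0 (vanishes)
  i = 2 (even): a_2 · C_{1} = -1 · 1 = -1
  i = 3 (odd): ∫ x^3 ρ_sc = 0 (vanishes)
  i = 4 (even): a_4 · C_{2} = -2 · 2 = -4
  i = 5 (odd): ∫ x^5 ρ_sc = 0 (vanishes)
  i = 6 (even): a_6 · C_{3} = -1 · 5 = -5

Summing the contributions: ∫_{−2}^{2} p(x) ρ_sc(x) dx = (-3) + (-1) + (-4) + (-5) = -13.


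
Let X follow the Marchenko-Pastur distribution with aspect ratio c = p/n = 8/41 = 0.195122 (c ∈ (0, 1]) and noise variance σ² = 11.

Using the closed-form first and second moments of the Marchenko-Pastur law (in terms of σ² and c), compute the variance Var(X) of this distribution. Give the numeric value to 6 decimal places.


Recall the MP moments m_1 = E[X] = σ² and m_2 = E[X²] = σ⁴ (1 + c).
m_1 = E[X] = σ² = 11, so m_1² = 121.
m_2 = E[X²] = σ⁴ (1 + c) = 121 · (1 + 0.195122) = 121 · 1.195122 = 144.609756.
(Note m_2 − m_1² simplifies to c · σ⁴ = 0.195122 · 121.)

Var(X) = m_2 − m_1² = 144.609756 − 121 = 23.609756.


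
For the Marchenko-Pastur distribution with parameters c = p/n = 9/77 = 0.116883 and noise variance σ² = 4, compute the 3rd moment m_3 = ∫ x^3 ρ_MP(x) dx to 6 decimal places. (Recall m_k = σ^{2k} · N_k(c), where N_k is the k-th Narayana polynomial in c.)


E[X³] = σ⁶ (1 + 3c + c²) (third MP moment). With σ² = 4 (so σ⁶ = 64) and c = 9/77 = 0.116883: E[X³] = 64 · (1 + 3·0.116883 + (0.116883)²) = 64 · 1.364311.

So E[X^3] = 87.315905.


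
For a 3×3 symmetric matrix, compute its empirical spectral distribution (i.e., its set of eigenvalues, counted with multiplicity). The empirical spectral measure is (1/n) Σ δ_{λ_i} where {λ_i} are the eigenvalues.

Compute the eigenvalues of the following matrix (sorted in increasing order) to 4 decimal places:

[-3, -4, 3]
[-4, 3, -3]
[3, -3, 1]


Since M is real symmetric, all three eigenvalues are real; they are the roots of det(λI − M) = λ³ − (tr M) λ² + s λ − det M, where s is the sum of the principal 2×2 minors.
tr M = -3 + 3 + 1 = 1.
s = ((-3)·3 − (-4)²) + ((-3)·1 − 3²) + (3·1 − (-3)²) = -25 + (-12) + (-6) = -43.
det M (expand along row 1) = (-3)·(-6) − (-4)·5 + 3·3 = 47.
Characteristic polynomial: λ³ − λ² − 43λ − 47 = 0.
Substitute λ = y + (tr M)/3 = y + 0.333333 to remove the quadratic term: y³ + p·y + q = 0 with p = s − (tr M)²/3 = -43.333333 and q = −2(tr M)³/27 + (tr M)·s/3 − det M = -61.407407.
Three real roots ⇒ use the trigonometric (Viète) form: r = 2√(−p/3) = 7.601170, φ = arccos(3q/(p·r)) = arccos(0.559293) = 0.977263 rad.
y_k = r·cos(φ/3 − 2πk/3) for k = 0, 1, 2 gives y = 7.201421, -1.494056, -5.707364.
λ_k = y_k + 0.333333 gives λ = 7.5348, -1.1607, -5.3740 (check: the sum is 1.0000 = tr M).

Eigenvalues sorted in increasing order: [-5.3740, -1.1607, 7.5348].


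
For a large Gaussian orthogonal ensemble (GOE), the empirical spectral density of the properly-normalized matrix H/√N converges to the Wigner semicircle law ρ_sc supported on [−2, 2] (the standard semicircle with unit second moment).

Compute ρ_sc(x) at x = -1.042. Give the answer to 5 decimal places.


ρ_sc(x) = (1/(2π)) √(4 − x²). With x = -1.042:
  4 − x² = 4 − (-1.042)² = 4 − 1.085764 = 2.914236.
  √(4 − x²) = 1.707113.
  1/(2π) = 0.159155.
  ρ_sc(-1.042) = 0.159155 · 1.707113 = 0.271696.

Rounded to 5 decimal places: ρ_sc(-1.042) ≈ 0.27170.


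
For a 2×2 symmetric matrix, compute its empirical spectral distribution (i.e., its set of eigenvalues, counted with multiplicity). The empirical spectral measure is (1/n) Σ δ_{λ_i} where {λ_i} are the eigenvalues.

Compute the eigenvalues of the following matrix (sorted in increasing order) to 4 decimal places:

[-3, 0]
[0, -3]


Since M is real symmetric, both eigenvalues are real; they are the roots of det(λI − M) = λ² − (tr M) λ + det M.
tr M = -3 + (-3) = -6.
det M = (-3)·(-3) − 0² = 9 − 0 = 9.
Characteristic polynomial: λ² + 6λ + 9 = 0.
Discriminant Δ = (tr M)² − 4·det M = 36 − 36 = 0; √Δ = 0.000000.
λ = (tr M ± √Δ)/2 = (-6 ± 0.000000)/2, giving (tr M − √Δ)/2 = -3.0000 and (tr M + √Δ)/2 = -3.0000.

Eigenvalues sorted in increasing order: [-3.0000, -3.0000].


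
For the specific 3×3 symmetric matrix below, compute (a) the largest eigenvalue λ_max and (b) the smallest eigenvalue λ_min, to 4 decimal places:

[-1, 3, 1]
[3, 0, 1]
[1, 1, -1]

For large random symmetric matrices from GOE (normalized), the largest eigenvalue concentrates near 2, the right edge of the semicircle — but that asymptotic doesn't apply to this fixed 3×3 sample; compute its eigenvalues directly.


Since M is real symmetric, all three eigenvalues are real; they are the roots of det(λI − M) = λ³ − (tr M) λ² + s λ − det M, where s is the sum of the principal 2×2 minors.
tr M = -1 + 0 + (-1) = -2.
s = ((-1)·0 − 3²) + ((-1)·(-1) − 1²) + (0·(-1) − 1²) = -9 + 0 + (-1) = -10.
det M (expand along row 1) = (-1)·(-1) − 3·(-4) + 1·3 = 16.
Characteristic polynomial: λ³ + 2λ² − 10λ − 16 = 0.
Substitute λ = y + (tr M)/3 = y − 0.666667 to remove the quadratic term: y³ + p·y + q = 0 with p = s − (tr M)²/3 = -11.333333 and q = −2(tr M)³/27 + (tr M)·s/3 − det M = -8.740741.
Three real roots ⇒ use the trigonometric (Viète) form: r = 2√(−p/3) = 3.887301, φ = arccos(3q/(p·r)) = arccos(0.595201) = 0.933281 rad.
y_k = r·cos(φ/3 − 2πk/3) for k = 0, 1, 2 gives y = 3.700709, -0.819869, -2.880840.
λ_k = y_k − 0.666667 gives λ = 3.0340, -1.4865, -3.5475 (check: the sum is -2.0000 = tr M).

Hence λ_max = 3.0340 and λ_min = -3.5475.


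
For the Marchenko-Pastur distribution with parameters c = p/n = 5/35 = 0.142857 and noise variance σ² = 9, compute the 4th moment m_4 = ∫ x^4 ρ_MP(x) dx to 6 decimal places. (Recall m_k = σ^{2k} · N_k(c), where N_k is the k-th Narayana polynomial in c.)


E[X⁴] = σ⁸ (1 + 6c + 6c² + c³) (fourth MP moment). With σ² = 9 (so σ⁸ = 6561) and c = 5/35 = 0.142857: E[X⁴] = 6561 · (1 + 6·0.142857 + 6·(0.142857)² + (0.142857)³) = 6561 · 1.982507.

So E[X^4] = 13007.230321.


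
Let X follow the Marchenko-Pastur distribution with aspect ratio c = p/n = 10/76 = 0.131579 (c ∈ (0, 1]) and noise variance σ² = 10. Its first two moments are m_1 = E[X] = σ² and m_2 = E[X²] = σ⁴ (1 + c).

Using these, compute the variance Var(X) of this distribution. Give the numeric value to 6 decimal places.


m_1 = E[X] = σ² = 10, so m_1² = 100.
m_2 = E[X²] = σ⁴ (1 + c) = 100 · (1 + 0.131579) = 100 · 1.131579 = 113.157895.
(Note m_2 − m_1² simplifies to c · σ⁴ = 0.131579 · 100.)

Var(X) = m_2 − m_1² = 113.157895 − 100 = 13.157895.


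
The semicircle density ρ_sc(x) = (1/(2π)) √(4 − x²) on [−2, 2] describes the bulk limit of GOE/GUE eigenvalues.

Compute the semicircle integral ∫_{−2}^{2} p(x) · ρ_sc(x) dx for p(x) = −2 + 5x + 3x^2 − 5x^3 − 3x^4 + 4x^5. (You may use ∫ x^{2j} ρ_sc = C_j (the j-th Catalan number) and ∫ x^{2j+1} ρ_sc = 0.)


Write p(x) = Σ a_i x^i, split into monomials and integrate each against ρ_sc separately.
Using ∫ x^{2j} ρ_sc = C_j = (1/(j+1)) C(2j, j) (Catalan numbers) and ∫ x^{2j+1} ρ_sc = 0 (odd monomials vanish by symmetry):
  i = 0 (even): a_0 · C_{0} = -2 · 1 = -2
  i = 1 (odd): ∫ x^1 ρ_sc = 0 (vanishes)
  i = 2 (even): a_2 · C_{1} = 3 · 1 = 3
  i = 3 (odd): ∫ x^3 ρ_sc = 0 (vanishes)
  i = 4 (even): a_4 · C_{2} = -3 · 2 = -6
  i = 5 (odd): ∫ x^5 ρ_sc = 0 (vanishes)

Summing the contributions: ∫_{−2}^{2} p(x) ρ_sc(x) dx = (-2) + 3 + (-6) = -5.


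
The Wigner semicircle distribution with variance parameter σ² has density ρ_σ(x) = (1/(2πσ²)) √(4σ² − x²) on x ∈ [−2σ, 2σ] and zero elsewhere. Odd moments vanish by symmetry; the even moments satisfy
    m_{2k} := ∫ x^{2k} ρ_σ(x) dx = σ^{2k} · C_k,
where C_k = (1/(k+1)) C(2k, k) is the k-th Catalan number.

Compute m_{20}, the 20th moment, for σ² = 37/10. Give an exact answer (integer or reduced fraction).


By the scaled semicircle moment identity, m_{2k} = σ^{2k} · C_k with k = 10.
C_10 = (1/(k+1)) · C(2k, k) = (1/11) · C(20, 10) = (1/11) · 184756 = 16796.
σ^{2k} = (σ²)^k = (37/10)^10 = 4808584372417849/10000000000.

Therefore m_{20} = σ^{20} · C_10 = (4808584372417849/10000000000) · 16796 = 20191245779782547951/2500000000.


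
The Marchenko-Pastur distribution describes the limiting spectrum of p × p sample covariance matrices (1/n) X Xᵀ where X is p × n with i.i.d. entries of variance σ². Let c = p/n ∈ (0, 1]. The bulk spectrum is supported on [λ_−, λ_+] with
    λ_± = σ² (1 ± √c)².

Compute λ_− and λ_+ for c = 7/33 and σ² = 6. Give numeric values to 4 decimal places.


c = 7/33 = 0.212121; √c = 0.460566.
λ_− = σ² (1 − √c)² = 6 · (1 − 0.460566)² = 6 · (0.539434)² = 1.745933.
λ_+ = σ² (1 + √c)² = 6 · (1 + 0.460566)² = 6 · (1.460566)² = 12.799522.

Rounded to 4 decimal places: λ_− ≈ 1.7459, λ_+ ≈ 12.7995.


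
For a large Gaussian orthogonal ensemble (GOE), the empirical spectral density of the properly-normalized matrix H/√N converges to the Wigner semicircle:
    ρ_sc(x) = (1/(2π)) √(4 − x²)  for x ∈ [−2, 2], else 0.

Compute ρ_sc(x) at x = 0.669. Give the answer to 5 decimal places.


ρ_sc(x) = (1/(2π)) √(4 − x²). With x = 0.669:
  4 − x² = 4 − (0.669)² = 4 − 0.447561 = 3.552439.
  √(4 − x²) = 1.884792.
  1/(2π) = 0.159155.
  ρ_sc(0.669) = 0.159155 · 1.884792 = 0.299974.

Rounded to 5 decimal places: ρ_sc(0.669) ≈ 0.29997.


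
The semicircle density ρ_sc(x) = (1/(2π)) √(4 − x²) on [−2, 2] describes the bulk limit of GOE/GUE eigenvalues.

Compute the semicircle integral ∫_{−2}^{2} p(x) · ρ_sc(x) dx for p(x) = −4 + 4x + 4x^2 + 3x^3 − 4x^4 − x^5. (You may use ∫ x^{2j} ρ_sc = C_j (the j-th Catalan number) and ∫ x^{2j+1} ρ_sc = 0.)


Write p(x) = Σ a_i x^i, split into monomials and integrate each against ρ_sc separately.
Using ∫ x^{2j} ρ_sc = C_j = (1/(j+1)) C(2j, j) (Catalan numbers) and ∫ x^{2j+1} ρ_sc = 0 (odd monomials vanish by symmetry):
  i = 0 (even): a_0 · C_{0} = -4 · 1 = -4
  i = 1 (odd): ∫ x^1 ρ_sc = 0 (vanishes)
  i = 2 (even): a_2 · C_{1} = 4 · 1 = 4
  i = 3 (odd): ∫ x^3 ρ_sc = 0 (vanishes)
  i = 4 (even): a_4 · C_{2} = -4 · 2 = -8
  i = 5 (odd): ∫ x^5 ρ_sc = 0 (vanishes)

Summing the contributions: ∫_{−2}^{2} p(x) ρ_sc(x) dx = (-4) + 4 + (-8) = -8.


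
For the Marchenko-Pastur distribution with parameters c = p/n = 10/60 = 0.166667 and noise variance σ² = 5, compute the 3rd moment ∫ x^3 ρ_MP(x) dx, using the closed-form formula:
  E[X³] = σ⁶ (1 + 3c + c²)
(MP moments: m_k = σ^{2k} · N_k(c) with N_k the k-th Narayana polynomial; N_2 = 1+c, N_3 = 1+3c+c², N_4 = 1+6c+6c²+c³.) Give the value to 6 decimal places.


E[X³] = σ⁶ (1 + 3c + c²) (third MP moment). With σ² = 5 (so σ⁶ = 125) and c = 10/60 = 0.166667: E[X³] = 125 · (1 + 3·0.166667 + (0.166667)²) = 125 · 1.527778.

So E[X^3] = 190.972222.


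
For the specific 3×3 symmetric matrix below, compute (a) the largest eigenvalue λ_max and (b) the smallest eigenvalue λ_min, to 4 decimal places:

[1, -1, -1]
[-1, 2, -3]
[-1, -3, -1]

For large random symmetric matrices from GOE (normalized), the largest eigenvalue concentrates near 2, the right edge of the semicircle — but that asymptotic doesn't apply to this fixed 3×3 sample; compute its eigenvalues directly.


Since M is real symmetric, all three eigenvalues are real; they are the roots of det(λI − M) = λ³ − (tr M) λ² + s λ − det M, where s is the sum of the principal 2×2 minors.
tr M = 1 + 2 + (-1) = 2.
s = (1·2 − (-1)²) + (1·(-1) − (-1)²) + (2·(-1) − (-3)²) = 1 + (-2) + (-11) = -12.
det M (expand along row 1) = 1·(-11) − (-1)·(-2) + (-1)·5 = -18.
Characteristic polynomial: λ³ − 2λ² − 12λ + 18 = 0.
Substitute λ = y + (tr M)/3 = y + 0.666667 to remove the quadratic term: y³ + p·y + q = 0 with p = s − (tr M)²/3 = -13.333333 and q = −2(tr M)³/27 + (tr M)·s/3 − det M = 9.407407.
Three real roots ⇒ use the trigonometric (Viète) form: r = 2√(−p/3) = 4.216370, φ = arccos(3q/(p·r)) = arccos(-0.502012) = 2.096719 rad.
y_k = r·cos(φ/3 − 2πk/3) for k = 0, 1, 2 gives y = 3.227826, 0.735382, -3.963208.
λ_k = y_k + 0.666667 gives λ = 3.8945, 1.4020, -3.2965 (check: the sum is 2.0000 = tr M).

Hence λ_max = 3.8945 and λ_min = -3.2965.


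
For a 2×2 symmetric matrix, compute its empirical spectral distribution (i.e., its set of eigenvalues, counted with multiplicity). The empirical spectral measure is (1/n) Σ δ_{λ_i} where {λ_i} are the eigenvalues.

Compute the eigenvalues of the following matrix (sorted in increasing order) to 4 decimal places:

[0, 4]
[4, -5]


Since M is real symmetric, both eigenvalues are real; they are the roots of det(λI − M) = λ² − (tr M) λ + det M.
tr M = 0 + (-5) = -5.
det M = 0·(-5) − 4² = 0 − 16 = -16.
Characteristic polynomial: λ² + 5λ − 16 = 0.
Discriminant Δ = (tr M)² − 4·det M = 25 − (-64) = 89; √Δ = 9.433981.
λ = (tr M ± √Δ)/2 = (-5 ± 9.433981)/2, giving (tr M − √Δ)/2 = -7.2170 and (tr M + √Δ)/2 = 2.2170.

Eigenvalues sorted in increasing order: [-7.2170, 2.2170].


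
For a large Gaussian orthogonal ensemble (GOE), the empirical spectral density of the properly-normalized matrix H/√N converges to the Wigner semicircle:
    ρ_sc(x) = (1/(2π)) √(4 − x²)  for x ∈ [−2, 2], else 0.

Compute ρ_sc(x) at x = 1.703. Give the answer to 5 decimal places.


ρ_sc(x) = (1/(2π)) √(4 − x²). With x = 1.703:
  4 − x² = 4 − (1.703)² = 4 − 2.900209 = 1.099791.
  √(4 − x²) = 1.048709.
  1/(2π) = 0.159155.
  ρ_sc(1.703) = 0.159155 · 1.048709 = 0.166907.

Rounded to 5 decimal places: ρ_sc(1.703) ≈ 0.16691.


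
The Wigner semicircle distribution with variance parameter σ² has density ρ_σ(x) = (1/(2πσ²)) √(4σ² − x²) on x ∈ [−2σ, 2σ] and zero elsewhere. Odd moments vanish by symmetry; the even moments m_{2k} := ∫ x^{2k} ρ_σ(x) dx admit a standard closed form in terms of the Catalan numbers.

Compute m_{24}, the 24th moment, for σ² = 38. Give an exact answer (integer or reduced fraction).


By the scaled semicircle moment identity, m_{2k} = σ^{2k} · C_k with k = 12.
C_12 = (1/(k+1)) · C(2k, k) = (1/13) · C(24, 12) = (1/13) · 2704156 = 208012.
σ^{2k} = (σ²)^k = (38)^12 = 9065737908494995456.

Therefore m_{24} = σ^{24} · C_12 = 9065737908494995456 · 208012 = 1885782273821860994793472.


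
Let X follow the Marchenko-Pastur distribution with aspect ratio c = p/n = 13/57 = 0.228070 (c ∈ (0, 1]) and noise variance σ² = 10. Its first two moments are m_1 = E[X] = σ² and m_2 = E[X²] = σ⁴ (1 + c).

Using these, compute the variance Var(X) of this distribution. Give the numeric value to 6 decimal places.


m_1 = E[X] = σ² = 10, so m_1² = 100.
m_2 = E[X²] = σ⁴ (1 + c) = 100 · (1 + 0.228070) = 100 · 1.228070 = 122.807018.
(Note m_2 − m_1² simplifies to c · σ⁴ = 0.228070 · 100.)

Var(X) = m_2 − m_1² = 122.807018 − 100 = 22.807018.


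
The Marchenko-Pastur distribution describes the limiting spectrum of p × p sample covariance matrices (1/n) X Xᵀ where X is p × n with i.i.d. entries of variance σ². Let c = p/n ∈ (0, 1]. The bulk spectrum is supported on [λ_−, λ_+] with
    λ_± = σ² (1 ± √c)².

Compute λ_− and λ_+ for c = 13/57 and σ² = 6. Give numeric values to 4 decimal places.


c = 13/57 = 0.228070; √c = 0.477567.
λ_− = σ² (1 − √c)² = 6 · (1 − 0.477567)² = 6 · (0.522433)² = 1.637618.
λ_+ = σ² (1 + √c)² = 6 · (1 + 0.477567)² = 6 · (1.477567)² = 13.099224.

Rounded to 4 decimal places: λ_− ≈ 1.6376, λ_+ ≈ 13.0992.


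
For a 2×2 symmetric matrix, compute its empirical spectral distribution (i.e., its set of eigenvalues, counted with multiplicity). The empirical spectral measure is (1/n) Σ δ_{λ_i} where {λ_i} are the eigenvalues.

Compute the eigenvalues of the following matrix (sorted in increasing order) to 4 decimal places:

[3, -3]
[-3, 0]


Since M is real symmetric, both eigenvalues are real; they are the roots of det(λI − M) = λ² − (tr M) λ + det M.
tr M = 3 + 0 = 3.
det M = 3·0 − (-3)² = 0 − 9 = -9.
Characteristic polynomial: λ² − 3λ − 9 = 0.
Discriminant Δ = (tr M)² − 4·det M = 9 − (-36) = 45; √Δ = 6.708204.
λ = (tr M ± √Δ)/2 = (3 ± 6.708204)/2, giving (tr M − √Δ)/2 = -1.8541 and (tr M + √Δ)/2 = 4.8541.

Eigenvalues sorted in increasing order: [-1.8541, 4.8541].


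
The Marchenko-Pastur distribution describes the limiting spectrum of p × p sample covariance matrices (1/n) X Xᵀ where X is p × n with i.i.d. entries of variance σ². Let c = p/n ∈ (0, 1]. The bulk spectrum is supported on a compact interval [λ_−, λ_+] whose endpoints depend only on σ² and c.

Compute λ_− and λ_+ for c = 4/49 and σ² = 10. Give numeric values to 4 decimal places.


c = 4/49 = 0.081633; √c = 0.285714.
λ_− = σ² (1 − √c)² = 10 · (1 − 0.285714)² = 10 · (0.714286)² = 5.102041.
λ_+ = σ² (1 + √c)² = 10 · (1 + 0.285714)² = 10 · (1.285714)² = 16.530612.

Rounded to 4 decimal places: λ_− ≈ 5.1020, λ_+ ≈ 16.5306.


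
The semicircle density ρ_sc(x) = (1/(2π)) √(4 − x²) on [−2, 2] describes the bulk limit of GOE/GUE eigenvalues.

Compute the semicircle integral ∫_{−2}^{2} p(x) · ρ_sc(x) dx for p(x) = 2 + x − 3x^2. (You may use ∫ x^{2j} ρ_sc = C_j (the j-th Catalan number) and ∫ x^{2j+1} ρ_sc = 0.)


Write p(x) = Σ a_i x^i, split into monomials and integrate each against ρ_sc separately.
Using ∫ x^{2j} ρ_sc = C_j = (1/(j+1)) C(2j, j) (Catalan numbers) and ∫ x^{2j+1} ρ_sc = 0 (odd monomials vanish by symmetry):
  i = 0 (even): a_0 · C_{0} = 2 · 1 = 2
  i = 1 (odd): ∫ x^1 ρ_sc = 0 (vanishes)
  i = 2 (even): a_2 · C_{1} = -3 · 1 = -3

Summing the contributions: ∫_{−2}^{2} p(x) ρ_sc(x) dx = 2 + (-3) = -1.


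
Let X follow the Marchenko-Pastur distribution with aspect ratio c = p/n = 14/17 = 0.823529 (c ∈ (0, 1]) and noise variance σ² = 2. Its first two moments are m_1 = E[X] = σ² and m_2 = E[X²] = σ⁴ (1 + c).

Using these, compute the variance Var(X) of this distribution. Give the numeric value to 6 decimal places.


m_1 = E[X] = σ² = 2, so m_1² = 4.
m_2 = E[X²] = σ⁴ (1 + c) = 4 · (1 + 0.823529) = 4 · 1.823529 = 7.294118.
(Note m_2 − m_1² simplifies to c · σ⁴ = 0.823529 · 4.)

Var(X) = m_2 − m_1² = 7.294118 − 4 = 3.294118.


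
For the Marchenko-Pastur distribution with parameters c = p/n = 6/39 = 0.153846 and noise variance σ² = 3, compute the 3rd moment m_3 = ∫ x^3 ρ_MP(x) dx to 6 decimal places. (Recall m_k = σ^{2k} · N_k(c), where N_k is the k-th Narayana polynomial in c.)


E[X³] = σ⁶ (1 + 3c + c²) (third MP moment). With σ² = 3 (so σ⁶ = 27) and c = 6/39 = 0.153846: E[X³] = 27 · (1 + 3·0.153846 + (0.153846)²) = 27 · 1.485207.

So E[X^3] = 40.100592.


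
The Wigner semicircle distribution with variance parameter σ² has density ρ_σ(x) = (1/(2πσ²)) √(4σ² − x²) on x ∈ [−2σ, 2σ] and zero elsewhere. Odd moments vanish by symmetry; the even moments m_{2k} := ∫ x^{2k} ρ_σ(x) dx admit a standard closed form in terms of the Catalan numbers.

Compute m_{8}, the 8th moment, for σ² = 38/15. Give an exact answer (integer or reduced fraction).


By the scaled semicircle moment identity, m_{2k} = σ^{2k} · C_k with k = 4.
C_4 = (1/(k+1)) · C(2k, k) = (1/5) · C(8, 4) = (1/5) · 70 = 14.
σ^{2k} = (σ²)^k = (38/15)^4 = 2085136/50625.

Therefore m_{8} = σ^{8} · C_4 = (2085136/50625) · 14 = 29191904/50625.


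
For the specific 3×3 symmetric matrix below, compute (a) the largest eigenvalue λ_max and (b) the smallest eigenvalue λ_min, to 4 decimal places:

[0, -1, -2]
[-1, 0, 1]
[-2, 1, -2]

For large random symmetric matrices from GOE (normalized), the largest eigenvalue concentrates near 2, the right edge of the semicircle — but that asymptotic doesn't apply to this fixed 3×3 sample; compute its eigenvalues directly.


Since M is real symmetric, all three eigenvalues are real; they are the roots of det(λI − M) = λ³ − (tr M) λ² + s λ − det M, where s is the sum of the principal 2×2 minors.
tr M = 0 + 0 + (-2) = -2.
s = (0·0 − (-1)²) + (0·(-2) − (-2)²) + (0·(-2) − 1²) = -1 + (-4) + (-1) = -6.
det M (expand along row 1) = 0·(-1) − (-1)·4 + (-2)·(-1) = 6.
Characteristic polynomial: λ³ + 2λ² − 6λ − 6 = 0.
Substitute λ = y + (tr M)/3 = y − 0.666667 to remove the quadratic term: y³ + p·y + q = 0 with p = s − (tr M)²/3 = -7.333333 and q = −2(tr M)³/27 + (tr M)·s/3 − det M = -1.407407.
Three real roots ⇒ use the trigonometric (Viète) form: r = 2√(−p/3) = 3.126944, φ = arccos(3q/(p·r)) = arccos(0.184128) = 1.385612 rad.
y_k = r·cos(φ/3 − 2πk/3) for k = 0, 1, 2 gives y = 2.799304, -0.192898, -2.606406.
λ_k = y_k − 0.666667 gives λ = 2.1326, -0.8596, -3.2731 (check: the sum is -2.0000 = tr M).

Hence λ_max = 2.1326 and λ_min = -3.2731.


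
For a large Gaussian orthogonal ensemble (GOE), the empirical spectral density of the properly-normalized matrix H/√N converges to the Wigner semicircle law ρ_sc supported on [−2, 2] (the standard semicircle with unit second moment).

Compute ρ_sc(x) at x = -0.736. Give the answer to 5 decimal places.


ρ_sc(x) = (1/(2π)) √(4 − x²). With x = -0.736:
  4 − x² = 4 − (-0.736)² = 4 − 0.541696 = 3.458304.
  √(4 − x²) = 1.859652.
  1/(2π) = 0.159155.
  ρ_sc(-0.736) = 0.159155 · 1.859652 = 0.295973.

Rounded to 5 decimal places: ρ_sc(-0.736) ≈ 0.29597.


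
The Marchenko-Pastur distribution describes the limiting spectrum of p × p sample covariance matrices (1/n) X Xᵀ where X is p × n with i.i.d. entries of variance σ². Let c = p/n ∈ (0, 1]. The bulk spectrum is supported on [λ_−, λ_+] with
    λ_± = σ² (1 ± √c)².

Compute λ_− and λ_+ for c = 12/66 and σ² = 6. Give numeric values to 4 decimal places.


c = 12/66 = 0.181818; √c = 0.426401.
λ_− = σ² (1 − √c)² = 6 · (1 − 0.426401)² = 6 · (0.573599)² = 1.974092.
λ_+ = σ² (1 + √c)² = 6 · (1 + 0.426401)² = 6 · (1.426401)² = 12.207726.

Rounded to 4 decimal places: λ_− ≈ 1.9741, λ_+ ≈ 12.2077.


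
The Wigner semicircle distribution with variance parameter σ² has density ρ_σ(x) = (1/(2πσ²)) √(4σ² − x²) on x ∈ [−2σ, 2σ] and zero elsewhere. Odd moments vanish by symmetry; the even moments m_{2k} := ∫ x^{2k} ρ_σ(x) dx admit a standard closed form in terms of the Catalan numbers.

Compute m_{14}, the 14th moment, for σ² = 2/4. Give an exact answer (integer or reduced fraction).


By the scaled semicircle moment identity, m_{2k} = σ^{2k} · C_k with k = 7.
C_7 = (1/(k+1)) · C(2k, k) = (1/8) · C(14, 7) = (1/8) · 3432 = 429.
σ^{2k} = (σ²)^k = (2/4)^7 = 1/128.

Therefore m_{14} = σ^{14} · C_7 = (1/128) · 429 = 429/128.


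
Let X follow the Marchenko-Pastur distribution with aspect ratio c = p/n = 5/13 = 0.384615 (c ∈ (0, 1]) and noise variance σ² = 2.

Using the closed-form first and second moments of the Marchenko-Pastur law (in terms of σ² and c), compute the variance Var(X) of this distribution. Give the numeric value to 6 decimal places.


Recall the MP moments m_1 = E[X] = σ² and m_2 = E[X²] = σ⁴ (1 + c).
m_1 = E[X] = σ² = 2, so m_1² = 4.
m_2 = E[X²] = σ⁴ (1 + c) = 4 · (1 + 0.384615) = 4 · 1.384615 = 5.538462.
(Note m_2 − m_1² simplifies to c · σ⁴ = 0.384615 · 4.)

Var(X) = m_2 − m_1² = 5.538462 − 4 = 1.538462.


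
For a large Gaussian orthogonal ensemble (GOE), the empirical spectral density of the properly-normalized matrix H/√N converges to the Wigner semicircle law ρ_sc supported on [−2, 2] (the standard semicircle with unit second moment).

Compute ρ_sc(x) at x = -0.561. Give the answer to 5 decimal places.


ρ_sc(x) = (1/(2π)) √(4 − x²). With x = -0.561:
  4 − x² = 4 − (-0.561)² = 4 − 0.314721 = 3.685279.
  √(4 − x²) = 1.919708.
  1/(2π) = 0.159155.
  ρ_sc(-0.561) = 0.159155 · 1.919708 = 0.305531.

Rounded to 5 decimal places: ρ_sc(-0.561) ≈ 0.30553.


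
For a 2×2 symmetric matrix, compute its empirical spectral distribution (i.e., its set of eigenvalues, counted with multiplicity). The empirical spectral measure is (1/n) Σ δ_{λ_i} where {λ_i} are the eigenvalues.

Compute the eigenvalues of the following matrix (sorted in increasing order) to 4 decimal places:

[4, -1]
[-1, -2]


Since M is real symmetric, both eigenvalues are real; they are the roots of det(λI − M) = λ² − (tr M) λ + det M.
tr M = 4 + (-2) = 2.
det M = 4·(-2) − (-1)² = -8 − 1 = -9.
Characteristic polynomial: λ² − 2λ − 9 = 0.
Discriminant Δ = (tr M)² − 4·det M = 4 − (-36) = 40; √Δ = 6.324555.
λ = (tr M ± √Δ)/2 = (2 ± 6.324555)/2, giving (tr M − √Δ)/2 = -2.1623 and (tr M + √Δ)/2 = 4.1623.

Eigenvalues sorted in increasing order: [-2.1623, 4.1623].


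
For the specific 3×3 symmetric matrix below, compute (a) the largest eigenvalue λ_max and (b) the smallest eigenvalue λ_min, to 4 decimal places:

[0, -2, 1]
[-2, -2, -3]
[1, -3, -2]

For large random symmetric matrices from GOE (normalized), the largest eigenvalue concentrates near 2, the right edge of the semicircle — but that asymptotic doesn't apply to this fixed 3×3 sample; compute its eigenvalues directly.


Since M is real symmetric, all three eigenvalues are real; they are the roots of det(λI − M) = λ³ − (tr M) λ² + s λ − det M, where s is the sum of the principal 2×2 minors.
tr M = 0 + (-2) + (-2) = -4.
s = (0·(-2) − (-2)²) + (0·(-2) − 1²) + ((-2)·(-2) − (-3)²) = -4 + (-1) + (-5) = -10.
det M (expand along row 1) = 0·(-5) − (-2)·7 + 1·8 = 22.
Characteristic polynomial: λ³ + 4λ² − 10λ − 22 = 0.
Substitute λ = y + (tr M)/3 = y − 1.333333 to remove the quadratic term: y³ + p·y + q = 0 with p = s − (tr M)²/3 = -15.333333 and q = −2(tr M)³/27 + (tr M)·s/3 − det M = -3.925926.
Three real roots ⇒ use the trigonometric (Viète) form: r = 2√(−p/3) = 4.521553, φ = arccos(3q/(p·r)) = arccos(0.169879) = 1.400090 rad.
y_k = r·cos(φ/3 − 2πk/3) for k = 0, 1, 2 gives y = 4.038016, -0.257148, -3.780869.
λ_k = y_k − 1.333333 gives λ = 2.7047, -1.5905, -5.1142 (check: the sum is -4.0000 = tr M).

Hence λ_max = 2.7047 and λ_min = -5.1142.


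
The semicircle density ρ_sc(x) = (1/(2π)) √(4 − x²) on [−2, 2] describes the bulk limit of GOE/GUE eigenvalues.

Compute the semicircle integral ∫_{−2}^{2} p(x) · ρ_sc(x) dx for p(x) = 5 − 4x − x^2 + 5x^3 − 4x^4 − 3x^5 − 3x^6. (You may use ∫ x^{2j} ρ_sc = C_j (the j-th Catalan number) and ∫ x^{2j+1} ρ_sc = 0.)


Write p(x) = Σ a_i x^i, split into monomials and integrate each against ρ_sc separately.
Using ∫ x^{2j} ρ_sc = C_j = (1/(j+1)) C(2j, j) (Catalan numbers) and ∫ x^{2j+1} ρ_sc = 0 (odd monomials vanish by symmetry):
  i = 0 (even): a_0 · C_{0} = 5 · 1 = 5
  i = 1 (odd): ∫ x^1 ρ_sc = 0 (vanishes)
  i = 2 (even): a_2 · C_{1} = -1 · 1 = -1
  i = 3 (odd): ∫ x^3 ρ_sc = 0 (vanishes)
  i = 4 (even): a_4 · C_{2} = -4 · 2 = -8
  i = 5 (odd): ∫ x^5 ρ_sc = 0 (vanishes)
  i = 6 (even): a_6 · C_{3} = -3 · 5 = -15

Summing the contributions: ∫_{−2}^{2} p(x) ρ_sc(x) dx = 5 + (-1) + (-8) + (-15) = -19.


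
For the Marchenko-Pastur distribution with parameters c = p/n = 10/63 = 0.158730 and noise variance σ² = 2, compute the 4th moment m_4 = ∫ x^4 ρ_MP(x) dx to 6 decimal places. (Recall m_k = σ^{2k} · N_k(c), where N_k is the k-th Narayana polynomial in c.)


E[X⁴] = σ⁸ (1 + 6c + 6c² + c³) (fourth MP moment). With σ² = 2 (so σ⁸ = 16) and c = 10/63 = 0.158730: E[X⁴] = 16 · (1 + 6·0.158730 + 6·(0.158730)² + (0.158730)³) = 16 · 2.107552.

So E[X^4] = 33.720828.


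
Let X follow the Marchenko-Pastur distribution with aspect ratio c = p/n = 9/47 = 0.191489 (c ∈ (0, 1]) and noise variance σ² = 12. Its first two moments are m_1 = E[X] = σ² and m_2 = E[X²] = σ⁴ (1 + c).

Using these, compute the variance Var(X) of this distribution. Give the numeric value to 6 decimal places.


m_1 = E[X] = σ² = 12, so m_1² = 144.
m_2 = E[X²] = σ⁴ (1 + c) = 144 · (1 + 0.191489) = 144 · 1.191489 = 171.574468.
(Note m_2 − m_1² simplifies to c · σ⁴ = 0.191489 · 144.)

Var(X) = m_2 − m_1² = 171.574468 − 144 = 27.574468.


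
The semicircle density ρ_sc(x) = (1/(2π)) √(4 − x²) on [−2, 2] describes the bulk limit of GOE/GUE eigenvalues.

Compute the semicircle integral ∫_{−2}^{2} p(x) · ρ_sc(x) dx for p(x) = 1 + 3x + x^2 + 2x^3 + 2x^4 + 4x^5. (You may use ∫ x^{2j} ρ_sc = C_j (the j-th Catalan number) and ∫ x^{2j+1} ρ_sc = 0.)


Write p(x) = Σ a_i x^i, split into monomials and integrate each against ρ_sc separately.
Using ∫ x^{2j} ρ_sc = C_j = (1/(j+1)) C(2j, j) (Catalan numbers) and ∫ x^{2j+1} ρ_sc = 0 (odd monomials vanish by symmetry):
  i = 0 (even): a_0 · C_{0} = 1 · 1 = 1
  i = 1 (odd): ∫ x^1 ρ_sc = 0 (vanishes)
  i = 2 (even): a_2 · C_{1} = 1 · 1 = 1
  i = 3 (odd): ∫ x^3 ρ_sc = 0 (vanishes)
  i = 4 (even): a_4 · C_{2} = 2 · 2 = 4
  i = 5 (odd): ∫ x^5 ρ_sc = 0 (vanishes)

Summing the contributions: ∫_{−2}^{2} p(x) ρ_sc(x) dx = 1 + 1 + 4 = 6.


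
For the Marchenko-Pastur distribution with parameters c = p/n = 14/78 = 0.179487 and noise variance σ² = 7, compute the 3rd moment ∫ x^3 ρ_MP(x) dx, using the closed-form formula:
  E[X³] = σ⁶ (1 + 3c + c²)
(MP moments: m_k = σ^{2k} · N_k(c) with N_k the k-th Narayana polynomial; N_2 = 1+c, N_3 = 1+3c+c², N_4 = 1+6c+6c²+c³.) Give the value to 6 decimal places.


E[X³] = σ⁶ (1 + 3c + c²) (third MP moment). With σ² = 7 (so σ⁶ = 343) and c = 14/78 = 0.179487: E[X³] = 343 · (1 + 3·0.179487 + (0.179487)²) = 343 · 1.570677.

So E[X^3] = 538.742275.


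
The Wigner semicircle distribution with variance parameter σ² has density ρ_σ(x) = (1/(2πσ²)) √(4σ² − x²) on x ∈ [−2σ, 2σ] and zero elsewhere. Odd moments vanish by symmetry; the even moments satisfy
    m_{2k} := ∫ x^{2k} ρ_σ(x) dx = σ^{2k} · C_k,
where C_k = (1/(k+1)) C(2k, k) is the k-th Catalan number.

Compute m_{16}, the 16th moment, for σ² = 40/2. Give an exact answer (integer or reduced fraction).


By the scaled semicircle moment identity, m_{2k} = σ^{2k} · C_k with k = 8.
C_8 = (1/(k+1)) · C(2k, k) = (1/9) · C(16, 8) = (1/9) · 12870 = 1430.
σ^{2k} = (σ²)^k = (40/2)^8 = 25600000000.

Therefore m_{16} = σ^{16} · C_8 = 25600000000 · 1430 = 36608000000000.


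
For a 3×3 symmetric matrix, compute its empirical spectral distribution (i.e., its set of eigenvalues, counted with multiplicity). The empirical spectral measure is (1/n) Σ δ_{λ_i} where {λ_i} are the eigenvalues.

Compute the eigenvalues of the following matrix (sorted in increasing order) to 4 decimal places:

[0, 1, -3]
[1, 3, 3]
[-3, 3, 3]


Since M is real symmetric, all three eigenvalues are real; they are the roots of det(λI − M) = λ³ − (tr M) λ² + s λ − det M, where s is the sum of the principal 2×2 minors.
tr M = 0 + 3 + 3 = 6.
s = (0·3 − 1²) + (0·3 − (-3)²) + (3·3 − 3²) = -1 + (-9) + 0 = -10.
det M (expand along row 1) = 0·0 − 1·12 + (-3)·12 = -48.
Characteristic polynomial: λ³ − 6λ² − 10λ + 48 = 0.
Substitute λ = y + (tr M)/3 = y + 2.000000 to remove the quadratic term: y³ + p·y + q = 0 with p = s − (tr M)²/3 = -22.000000 and q = −2(tr M)³/27 + (tr M)·s/3 − det M = 12.000000.
Three real roots ⇒ use the trigonometric (Viète) form: r = 2√(−p/3) = 5.416026, φ = arccos(3q/(p·r)) = arccos(-0.302134) = 1.877726 rad.
y_k = r·cos(φ/3 − 2πk/3) for k = 0, 1, 2 gives y = 4.389315, 0.553148, -4.942463.
λ_k = y_k + 2.000000 gives λ = 6.3893, 2.5531, -2.9425 (check: the sum is 6.0000 = tr M).

Eigenvalues sorted in increasing order: [-2.9425, 2.5531, 6.3893].


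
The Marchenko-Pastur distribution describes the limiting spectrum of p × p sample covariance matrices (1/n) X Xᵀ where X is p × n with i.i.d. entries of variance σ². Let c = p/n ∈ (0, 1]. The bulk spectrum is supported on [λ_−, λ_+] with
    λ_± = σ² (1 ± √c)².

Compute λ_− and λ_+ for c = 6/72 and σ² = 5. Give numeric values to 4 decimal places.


c = 6/72 = 0.083333; √c = 0.288675.
λ_− = σ² (1 − √c)² = 5 · (1 − 0.288675)² = 5 · (0.711325)² = 2.529915.
λ_+ = σ² (1 + √c)² = 5 · (1 + 0.288675)² = 5 · (1.288675)² = 8.303418.

Rounded to 4 decimal places: λ_− ≈ 2.5299, λ_+ ≈ 8.3034.


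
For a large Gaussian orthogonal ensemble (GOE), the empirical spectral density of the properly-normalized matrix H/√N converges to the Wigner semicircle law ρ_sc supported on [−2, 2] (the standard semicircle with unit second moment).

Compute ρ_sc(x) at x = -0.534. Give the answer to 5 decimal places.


ρ_sc(x) = (1/(2π)) √(4 − x²). With x = -0.534:
  4 − x² = 4 − (-0.534)² = 4 − 0.285156 = 3.714844.
  √(4 − x²) = 1.927393.
  1/(2π) = 0.159155.
  ρ_sc(-0.534) = 0.159155 · 1.927393 = 0.306754.

Rounded to 5 decimal places: ρ_sc(-0.534) ≈ 0.30675.


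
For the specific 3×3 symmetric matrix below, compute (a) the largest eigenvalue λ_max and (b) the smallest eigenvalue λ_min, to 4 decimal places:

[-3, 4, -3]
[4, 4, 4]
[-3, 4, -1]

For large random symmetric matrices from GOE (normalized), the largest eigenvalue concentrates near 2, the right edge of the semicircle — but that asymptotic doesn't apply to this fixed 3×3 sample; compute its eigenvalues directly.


Since M is real symmetric, all three eigenvalues are real; they are the roots of det(λI − M) = λ³ − (tr M) λ² + s λ − det M, where s is the sum of the principal 2×2 minors.
tr M = -3 + 4 + (-1) = 0.
s = ((-3)·4 − 4²) + ((-3)·(-1) − (-3)²) + (4·(-1) − 4²) = -28 + (-6) + (-20) = -54.
det M (expand along row 1) = (-3)·(-20) − 4·8 + (-3)·28 = -56.
Characteristic polynomial: λ³ − 54λ + 56 = 0.
Substitute λ = y + (tr M)/3 = y + 0.000000 to remove the quadratic term: y³ + p·y + q = 0 with p = s − (tr M)²/3 = -54.000000 and q = −2(tr M)³/27 + (tr M)·s/3 − det M = 56.000000.
Three real roots ⇒ use the trigonometric (Viète) form: r = 2√(−p/3) = 8.485281, φ = arccos(3q/(p·r)) = arccos(-0.366648) = 1.946200 rad.
y_k = r·cos(φ/3 − 2πk/3) for k = 0, 1, 2 gives y = 6.761494, 1.059033, -7.820527.
λ_k = y_k + 0.000000 gives λ = 6.7615, 1.0590, -7.8205 (check: the sum is 0.0000 = tr M).

Hence λ_max = 6.7615 and λ_min = -7.8205.


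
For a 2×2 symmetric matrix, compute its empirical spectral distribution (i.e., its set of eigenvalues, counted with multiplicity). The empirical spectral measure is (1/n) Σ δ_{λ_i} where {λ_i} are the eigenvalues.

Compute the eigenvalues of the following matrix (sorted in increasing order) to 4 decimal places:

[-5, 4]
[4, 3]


Since M is real symmetric, both eigenvalues are real; they are the roots of det(λI − M) = λ² − (tr M) λ + det M.
tr M = -5 + 3 = -2.
det M = (-5)·3 − 4² = -15 − 16 = -31.
Characteristic polynomial: λ² + 2λ − 31 = 0.
Discriminant Δ = (tr M)² − 4·det M = 4 − (-124) = 128; √Δ = 11.313708.
λ = (tr M ± √Δ)/2 = (-2 ± 11.313708)/2, giving (tr M − √Δ)/2 = -6.6569 and (tr M + √Δ)/2 = 4.6569.

Eigenvalues sorted in increasing order: [-6.6569, 4.6569].


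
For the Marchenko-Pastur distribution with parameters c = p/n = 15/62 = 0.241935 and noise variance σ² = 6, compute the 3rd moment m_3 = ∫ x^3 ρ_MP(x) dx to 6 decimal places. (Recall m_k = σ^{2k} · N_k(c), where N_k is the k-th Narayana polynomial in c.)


E[X³] = σ⁶ (1 + 3c + c²) (third MP moment). With σ² = 6 (so σ⁶ = 216) and c = 15/62 = 0.241935: E[X³] = 216 · (1 + 3·0.241935 + (0.241935)²) = 216 · 1.784339.

So E[X^3] = 385.417274.


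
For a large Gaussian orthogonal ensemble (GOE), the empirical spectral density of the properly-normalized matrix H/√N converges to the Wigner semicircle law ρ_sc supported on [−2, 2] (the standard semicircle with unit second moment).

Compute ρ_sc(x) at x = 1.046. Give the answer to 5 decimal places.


ρ_sc(x) = (1/(2π)) √(4 − x²). With x = 1.046:
  4 − x² = 4 − (1.046)² = 4 − 1.094116 = 2.905884.
  √(4 − x²) = 1.704665.
  1/(2π) = 0.159155.
  ρ_sc(1.046) = 0.159155 · 1.704665 = 0.271306.

Rounded to 5 decimal places: ρ_sc(1.046) ≈ 0.27131.


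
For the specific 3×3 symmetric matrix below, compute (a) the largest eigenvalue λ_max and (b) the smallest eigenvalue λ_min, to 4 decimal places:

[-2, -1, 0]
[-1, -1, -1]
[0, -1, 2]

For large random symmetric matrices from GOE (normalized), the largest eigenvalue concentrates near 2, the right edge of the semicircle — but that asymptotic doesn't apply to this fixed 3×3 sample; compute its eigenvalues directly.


Since M is real symmetric, all three eigenvalues are real; they are the roots of det(λI − M) = λ³ − (tr M) λ² + s λ − det M, where s is the sum of the principal 2×2 minors.
tr M = -2 + (-1) + 2 = -1.
s = ((-2)·(-1) − (-1)²) + ((-2)·2 − 0²) + ((-1)·2 − (-1)²) = 1 + (-4) + (-3) = -6.
det M (expand along row 1) = (-2)·(-3) − (-1)·(-2) + 0·1 = 4.
Characteristic polynomial: λ³ + λ² − 6λ − 4 = 0.
Substitute λ = y + (tr M)/3 = y − 0.333333 to remove the quadratic term: y³ + p·y + q = 0 with p = s − (tr M)²/3 = -6.333333 and q = −2(tr M)³/27 + (tr M)·s/3 − det M = -1.925926.
Three real roots ⇒ use the trigonometric (Viète) form: r = 2√(−p/3) = 2.905933, φ = arccos(3q/(p·r)) = arccos(0.313937) = 1.251459 rad.
y_k = r·cos(φ/3 − 2πk/3) for k = 0, 1, 2 gives y = 2.656738, -0.308740, -2.347997.
λ_k = y_k − 0.333333 gives λ = 2.3234, -0.6421, -2.6813 (check: the sum is -1.0000 = tr M).

Hence λ_max = 2.3234 and λ_min = -2.6813.
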